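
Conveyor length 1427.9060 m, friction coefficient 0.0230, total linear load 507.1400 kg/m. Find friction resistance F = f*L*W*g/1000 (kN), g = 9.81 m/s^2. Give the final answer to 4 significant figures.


F = 0.0230 * 1427.9060 * 507.1400 * 9.81 / 1000
F = 163.4 kN


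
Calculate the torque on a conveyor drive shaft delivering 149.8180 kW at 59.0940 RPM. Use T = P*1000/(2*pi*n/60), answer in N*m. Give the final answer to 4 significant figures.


omega = 2*pi*59.0940/60 = 6.18831 rad/s
T = 149.8180*1000 / 6.18831
T = 24210 N*m


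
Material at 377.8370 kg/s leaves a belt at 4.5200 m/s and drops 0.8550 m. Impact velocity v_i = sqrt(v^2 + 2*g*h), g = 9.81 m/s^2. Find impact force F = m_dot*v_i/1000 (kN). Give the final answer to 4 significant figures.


v_i = sqrt(4.5200^2 + 2*9.81*0.8550) = 6.09963 m/s
F = 377.8370 * 6.09963 / 1000
F = 2.305 kN


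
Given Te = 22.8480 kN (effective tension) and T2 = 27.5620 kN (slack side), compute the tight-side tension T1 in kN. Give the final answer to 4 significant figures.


T1 = Te + T2 = 22.8480 + 27.5620
T1 = 50.41 kN


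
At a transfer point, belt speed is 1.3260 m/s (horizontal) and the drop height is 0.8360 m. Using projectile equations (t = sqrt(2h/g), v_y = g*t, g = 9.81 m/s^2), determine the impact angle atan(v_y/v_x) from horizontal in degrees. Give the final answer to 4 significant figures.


t = sqrt(2*0.8360/9.81) = 0.412842 s
v_y = 9.81 * 0.412842 = 4.04998 m/s
angle = atan(4.04998 / 1.3260) = 71.87 deg


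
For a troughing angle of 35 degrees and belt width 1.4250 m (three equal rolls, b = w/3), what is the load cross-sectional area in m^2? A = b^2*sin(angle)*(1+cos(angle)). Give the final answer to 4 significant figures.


b = 1.4250/3 = 0.475 m
A = 0.475^2 * sin(35 deg) * (1 + cos(35 deg))
A = 0.2354 m^2


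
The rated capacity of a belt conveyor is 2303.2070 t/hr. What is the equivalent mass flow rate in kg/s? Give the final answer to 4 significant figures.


m_dot = 2303.2070 * 1000 / 3600
m_dot = 639.8 kg/s


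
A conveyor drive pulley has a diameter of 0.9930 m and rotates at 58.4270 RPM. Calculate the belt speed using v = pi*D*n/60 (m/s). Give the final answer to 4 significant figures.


v = pi * 0.9930 * 58.4270 / 60
v = 3.038 m/s


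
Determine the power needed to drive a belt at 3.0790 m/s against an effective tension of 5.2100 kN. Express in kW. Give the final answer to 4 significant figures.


P = Te * v = 5.2100 * 3.0790
P = 16.04 kW


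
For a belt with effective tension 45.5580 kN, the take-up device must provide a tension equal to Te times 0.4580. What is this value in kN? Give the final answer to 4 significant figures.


T_tu = 45.5580 * 0.4580
T_tu = 20.87 kN


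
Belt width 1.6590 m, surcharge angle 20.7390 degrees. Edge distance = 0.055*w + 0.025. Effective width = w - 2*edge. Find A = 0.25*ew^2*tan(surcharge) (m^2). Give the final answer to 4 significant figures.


edge = 0.055*1.6590 + 0.025 = 0.116245 m
ew = 1.6590 - 2*0.116245 = 1.42651 m
A = 0.25 * 1.42651^2 * tan(20.7390 deg)
A = 0.1926 m^2


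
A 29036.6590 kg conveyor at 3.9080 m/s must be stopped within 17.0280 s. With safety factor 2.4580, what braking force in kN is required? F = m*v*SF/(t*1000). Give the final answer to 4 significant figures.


F = 29036.6590 * 3.9080 / 17.0280 * 2.4580 / 1000
F = 16.38 kN


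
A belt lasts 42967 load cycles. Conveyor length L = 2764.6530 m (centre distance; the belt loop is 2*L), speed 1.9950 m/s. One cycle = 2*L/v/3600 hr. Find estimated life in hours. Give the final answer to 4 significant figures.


cycle_time = 2 * 2764.6530 / 1.9950 / 3600 = 0.769884 hr
life = 42967 * 0.769884 = 33080 hours


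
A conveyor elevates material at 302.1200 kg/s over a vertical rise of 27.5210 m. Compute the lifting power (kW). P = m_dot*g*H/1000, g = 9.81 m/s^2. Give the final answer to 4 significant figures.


P = 302.1200 * 9.81 * 27.5210 / 1000
P = 81.57 kW


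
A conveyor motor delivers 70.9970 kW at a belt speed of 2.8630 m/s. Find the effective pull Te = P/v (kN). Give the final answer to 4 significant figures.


Te = P / v = 70.9970 / 2.8630
Te = 24.80 kN


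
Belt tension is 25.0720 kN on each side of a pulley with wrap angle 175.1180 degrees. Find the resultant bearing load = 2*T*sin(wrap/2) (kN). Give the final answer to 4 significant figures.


F = 2 * 25.0720 * sin(175.1180/2 deg)
F = 50.10 kN


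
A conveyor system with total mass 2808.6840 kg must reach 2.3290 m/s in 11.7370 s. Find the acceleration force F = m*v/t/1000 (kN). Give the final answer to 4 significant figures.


F = 2808.6840 * 2.3290 / 11.7370 / 1000
F = 0.5573 kN


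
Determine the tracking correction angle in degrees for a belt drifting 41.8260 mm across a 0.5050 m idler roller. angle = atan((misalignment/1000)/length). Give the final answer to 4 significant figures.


misalign_m = 41.8260 / 1000 = 0.041826 m
angle = atan(0.041826 / 0.5050)
angle = 4.735 deg


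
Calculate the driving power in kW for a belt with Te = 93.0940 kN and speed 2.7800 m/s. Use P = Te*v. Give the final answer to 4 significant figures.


P = Te * v = 93.0940 * 2.7800
P = 258.8 kW


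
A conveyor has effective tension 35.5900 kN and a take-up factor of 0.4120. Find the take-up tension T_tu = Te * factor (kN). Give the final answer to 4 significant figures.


T_tu = 35.5900 * 0.4120
T_tu = 14.66 kN


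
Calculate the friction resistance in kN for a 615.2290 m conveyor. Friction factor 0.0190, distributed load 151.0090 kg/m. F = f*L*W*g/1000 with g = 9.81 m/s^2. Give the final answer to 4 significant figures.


F = 0.0190 * 615.2290 * 151.0090 * 9.81 / 1000
F = 17.32 kN


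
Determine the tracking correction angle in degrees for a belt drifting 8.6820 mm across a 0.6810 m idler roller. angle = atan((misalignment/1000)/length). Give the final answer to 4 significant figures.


misalign_m = 8.6820 / 1000 = 0.008682 m
angle = atan(0.008682 / 0.6810)
angle = 0.7304 deg


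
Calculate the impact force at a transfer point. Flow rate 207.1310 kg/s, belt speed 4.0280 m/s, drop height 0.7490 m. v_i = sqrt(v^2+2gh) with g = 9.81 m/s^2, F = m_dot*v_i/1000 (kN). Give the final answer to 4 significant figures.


v_i = sqrt(4.0280^2 + 2*9.81*0.7490) = 5.56059 m/s
F = 207.1310 * 5.56059 / 1000
F = 1.152 kN


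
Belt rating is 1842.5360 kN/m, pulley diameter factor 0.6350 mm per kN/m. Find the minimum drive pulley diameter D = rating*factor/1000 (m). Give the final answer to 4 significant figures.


D = 1842.5360 * 0.6350 / 1000
D = 1.170 m


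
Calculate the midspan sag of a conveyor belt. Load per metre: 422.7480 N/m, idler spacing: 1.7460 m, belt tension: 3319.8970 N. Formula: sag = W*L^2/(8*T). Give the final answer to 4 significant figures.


sag = 422.7480 * 1.7460^2 / (8 * 3319.8970)
sag = 0.04852 m


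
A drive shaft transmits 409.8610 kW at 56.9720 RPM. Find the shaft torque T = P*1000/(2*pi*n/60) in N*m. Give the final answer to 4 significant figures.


omega = 2*pi*56.9720/60 = 5.96609 rad/s
T = 409.8610*1000 / 5.96609
T = 68700 N*m


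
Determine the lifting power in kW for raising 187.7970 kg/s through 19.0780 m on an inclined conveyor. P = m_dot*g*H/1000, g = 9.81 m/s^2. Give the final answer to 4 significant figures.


P = 187.7970 * 9.81 * 19.0780 / 1000
P = 35.15 kW


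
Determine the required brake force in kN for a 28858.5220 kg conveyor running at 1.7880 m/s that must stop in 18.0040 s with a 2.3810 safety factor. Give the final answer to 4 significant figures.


F = 28858.5220 * 1.7880 / 18.0040 * 2.3810 / 1000
F = 6.824 kN


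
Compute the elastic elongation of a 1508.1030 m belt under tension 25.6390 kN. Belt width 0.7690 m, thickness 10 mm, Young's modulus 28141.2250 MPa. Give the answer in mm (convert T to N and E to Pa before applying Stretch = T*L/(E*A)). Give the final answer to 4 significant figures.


A = 0.7690 * 0.01 = 0.00769 m^2
Stretch = 25.6390*1000 * 1508.1030 / (28141.2250e6 * 0.00769) * 1000
Stretch = 178.7 mm


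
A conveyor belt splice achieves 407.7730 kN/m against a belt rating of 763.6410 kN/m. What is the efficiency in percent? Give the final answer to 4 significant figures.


Eff = 407.7730 / 763.6410 * 100
Eff = 53.40 %


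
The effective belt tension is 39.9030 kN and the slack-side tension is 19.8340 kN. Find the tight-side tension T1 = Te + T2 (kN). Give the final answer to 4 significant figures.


T1 = Te + T2 = 39.9030 + 19.8340
T1 = 59.74 kN


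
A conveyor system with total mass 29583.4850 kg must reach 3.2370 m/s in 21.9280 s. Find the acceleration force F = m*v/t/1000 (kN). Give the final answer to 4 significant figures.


F = 29583.4850 * 3.2370 / 21.9280 / 1000
F = 4.367 kN


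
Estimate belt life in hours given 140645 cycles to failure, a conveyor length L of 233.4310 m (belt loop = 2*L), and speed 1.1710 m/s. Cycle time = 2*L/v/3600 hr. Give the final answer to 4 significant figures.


cycle_time = 2 * 233.4310 / 1.1710 / 3600 = 0.110746 hr
life = 140645 * 0.110746 = 15580 hours


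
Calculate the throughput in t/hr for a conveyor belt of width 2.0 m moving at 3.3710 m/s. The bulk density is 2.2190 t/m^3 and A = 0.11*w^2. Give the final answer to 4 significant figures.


A = 0.11 * 2.0^2 = 0.44 m^2
C = 0.44 * 3.3710 * 2.2190 * 3600
C = 11850 t/hr


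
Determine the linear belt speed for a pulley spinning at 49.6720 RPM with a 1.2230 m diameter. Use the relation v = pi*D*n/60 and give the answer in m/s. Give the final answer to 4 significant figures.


v = pi * 1.2230 * 49.6720 / 60
v = 3.181 m/s


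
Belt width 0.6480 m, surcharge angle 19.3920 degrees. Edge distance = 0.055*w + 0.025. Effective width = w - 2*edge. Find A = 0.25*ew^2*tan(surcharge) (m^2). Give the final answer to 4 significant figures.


edge = 0.055*0.6480 + 0.025 = 0.06064 m
ew = 0.6480 - 2*0.06064 = 0.52672 m
A = 0.25 * 0.52672^2 * tan(19.3920 deg)
A = 0.02441 m^2


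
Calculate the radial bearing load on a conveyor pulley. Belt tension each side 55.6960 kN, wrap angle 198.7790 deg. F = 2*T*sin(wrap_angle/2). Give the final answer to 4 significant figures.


F = 2 * 55.6960 * sin(198.7790/2 deg)
F = 109.9 kN


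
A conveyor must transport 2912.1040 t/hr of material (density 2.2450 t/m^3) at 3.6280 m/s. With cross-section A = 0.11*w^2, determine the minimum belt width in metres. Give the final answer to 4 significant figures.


A_req = 2912.1040 / (3.6280 * 2.2450 * 3600) = 0.0993164 m^2
w = sqrt(0.0993164 / 0.11)
w = 0.9502 m


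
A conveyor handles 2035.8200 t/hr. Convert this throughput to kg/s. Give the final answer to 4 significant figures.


m_dot = 2035.8200 * 1000 / 3600
m_dot = 565.5 kg/s


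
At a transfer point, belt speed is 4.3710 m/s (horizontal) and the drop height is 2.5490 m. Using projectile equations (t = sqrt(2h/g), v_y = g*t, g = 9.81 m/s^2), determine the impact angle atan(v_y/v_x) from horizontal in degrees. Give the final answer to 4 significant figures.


t = sqrt(2*2.5490/9.81) = 0.720884 s
v_y = 9.81 * 0.720884 = 7.07187 m/s
angle = atan(7.07187 / 4.3710) = 58.28 deg


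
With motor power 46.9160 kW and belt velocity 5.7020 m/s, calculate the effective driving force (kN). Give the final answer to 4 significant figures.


Te = P / v = 46.9160 / 5.7020
Te = 8.228 kN


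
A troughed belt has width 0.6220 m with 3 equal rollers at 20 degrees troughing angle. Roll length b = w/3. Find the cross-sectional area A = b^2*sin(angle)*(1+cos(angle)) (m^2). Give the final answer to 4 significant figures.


b = 0.6220/3 = 0.207333 m
A = 0.207333^2 * sin(20 deg) * (1 + cos(20 deg))
A = 0.02852 m^2


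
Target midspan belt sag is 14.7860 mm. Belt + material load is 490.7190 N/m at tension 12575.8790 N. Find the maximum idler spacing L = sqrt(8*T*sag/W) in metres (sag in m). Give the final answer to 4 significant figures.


sag = 14.7860/1000 = 0.014786 m
L = sqrt(8 * 12575.8790 * 0.014786 / 490.7190)
L = 1.741 m


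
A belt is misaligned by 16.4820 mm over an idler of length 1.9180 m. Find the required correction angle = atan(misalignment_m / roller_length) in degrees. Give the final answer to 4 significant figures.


misalign_m = 16.4820 / 1000 = 0.016482 m
angle = atan(0.016482 / 1.9180)
angle = 0.4923 deg


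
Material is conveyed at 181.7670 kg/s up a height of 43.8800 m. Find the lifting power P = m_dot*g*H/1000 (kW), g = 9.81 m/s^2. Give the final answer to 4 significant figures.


P = 181.7670 * 9.81 * 43.8800 / 1000
P = 78.24 kW


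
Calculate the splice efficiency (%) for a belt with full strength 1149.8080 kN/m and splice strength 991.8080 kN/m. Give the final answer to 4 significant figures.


Eff = 991.8080 / 1149.8080 * 100
Eff = 86.26 %


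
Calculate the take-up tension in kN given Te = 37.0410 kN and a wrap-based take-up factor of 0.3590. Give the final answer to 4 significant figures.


T_tu = 37.0410 * 0.3590
T_tu = 13.30 kN


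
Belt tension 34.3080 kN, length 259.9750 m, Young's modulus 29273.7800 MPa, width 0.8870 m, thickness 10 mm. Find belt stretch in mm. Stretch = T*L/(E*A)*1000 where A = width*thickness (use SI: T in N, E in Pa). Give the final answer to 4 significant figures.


A = 0.8870 * 0.01 = 0.00887 m^2
Stretch = 34.3080*1000 * 259.9750 / (29273.7800e6 * 0.00887) * 1000
Stretch = 34.35 mm


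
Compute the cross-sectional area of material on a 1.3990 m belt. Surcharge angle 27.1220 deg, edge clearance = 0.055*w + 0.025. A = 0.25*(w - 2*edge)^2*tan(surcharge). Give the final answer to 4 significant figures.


edge = 0.055*1.3990 + 0.025 = 0.101945 m
ew = 1.3990 - 2*0.101945 = 1.19511 m
A = 0.25 * 1.19511^2 * tan(27.1220 deg)
A = 0.1829 m^2


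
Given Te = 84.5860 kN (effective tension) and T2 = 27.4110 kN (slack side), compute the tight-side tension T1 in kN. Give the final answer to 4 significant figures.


T1 = Te + T2 = 84.5860 + 27.4110
T1 = 112.0 kN


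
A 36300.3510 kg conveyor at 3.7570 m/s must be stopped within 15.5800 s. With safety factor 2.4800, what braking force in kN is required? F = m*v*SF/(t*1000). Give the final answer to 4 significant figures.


F = 36300.3510 * 3.7570 / 15.5800 * 2.4800 / 1000
F = 21.71 kN


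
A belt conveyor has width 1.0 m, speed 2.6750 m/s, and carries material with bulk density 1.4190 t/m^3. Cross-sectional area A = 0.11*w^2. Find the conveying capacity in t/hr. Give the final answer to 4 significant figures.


A = 0.11 * 1.0^2 = 0.11 m^2
C = 0.11 * 2.6750 * 1.4190 * 3600
C = 1503 t/hr


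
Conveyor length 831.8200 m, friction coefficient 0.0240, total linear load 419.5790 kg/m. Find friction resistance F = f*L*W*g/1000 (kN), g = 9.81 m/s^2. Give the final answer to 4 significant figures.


F = 0.0240 * 831.8200 * 419.5790 * 9.81 / 1000
F = 82.17 kN


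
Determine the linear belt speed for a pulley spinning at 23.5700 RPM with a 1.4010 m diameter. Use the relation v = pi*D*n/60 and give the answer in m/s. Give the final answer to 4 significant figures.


v = pi * 1.4010 * 23.5700 / 60
v = 1.729 m/s


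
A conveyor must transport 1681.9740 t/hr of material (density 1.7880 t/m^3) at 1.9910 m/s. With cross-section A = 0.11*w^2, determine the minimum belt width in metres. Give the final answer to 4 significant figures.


A_req = 1681.9740 / (1.9910 * 1.7880 * 3600) = 0.131244 m^2
w = sqrt(0.131244 / 0.11)
w = 1.092 m


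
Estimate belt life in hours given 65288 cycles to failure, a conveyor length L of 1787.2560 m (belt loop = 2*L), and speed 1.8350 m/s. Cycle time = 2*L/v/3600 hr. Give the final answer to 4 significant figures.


cycle_time = 2 * 1787.2560 / 1.8350 / 3600 = 0.541101 hr
life = 65288 * 0.541101 = 35330 hours


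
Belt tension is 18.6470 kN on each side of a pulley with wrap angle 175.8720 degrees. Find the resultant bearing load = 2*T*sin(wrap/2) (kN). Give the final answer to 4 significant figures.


F = 2 * 18.6470 * sin(175.8720/2 deg)
F = 37.27 kN


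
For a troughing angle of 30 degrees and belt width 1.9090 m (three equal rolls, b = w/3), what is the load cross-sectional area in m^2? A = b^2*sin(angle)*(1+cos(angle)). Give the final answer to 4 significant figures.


b = 1.9090/3 = 0.636333 m
A = 0.636333^2 * sin(30 deg) * (1 + cos(30 deg))
A = 0.3778 m^2


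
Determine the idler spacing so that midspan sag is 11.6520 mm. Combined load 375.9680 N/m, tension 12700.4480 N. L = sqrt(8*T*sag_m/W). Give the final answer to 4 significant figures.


sag = 11.6520/1000 = 0.011652 m
L = sqrt(8 * 12700.4480 * 0.011652 / 375.9680)
L = 1.775 m


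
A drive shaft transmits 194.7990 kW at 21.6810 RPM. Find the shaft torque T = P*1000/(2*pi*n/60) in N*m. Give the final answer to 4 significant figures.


omega = 2*pi*21.6810/60 = 2.27043 rad/s
T = 194.7990*1000 / 2.27043
T = 85800 N*m


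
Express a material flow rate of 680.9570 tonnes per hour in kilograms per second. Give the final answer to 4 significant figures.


m_dot = 680.9570 * 1000 / 3600
m_dot = 189.2 kg/s


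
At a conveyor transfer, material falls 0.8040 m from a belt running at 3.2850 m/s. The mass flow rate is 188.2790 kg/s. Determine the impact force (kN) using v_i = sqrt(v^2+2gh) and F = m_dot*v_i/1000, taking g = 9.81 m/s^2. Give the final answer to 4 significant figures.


v_i = sqrt(3.2850^2 + 2*9.81*0.8040) = 5.15419 m/s
F = 188.2790 * 5.15419 / 1000
F = 0.9704 kN


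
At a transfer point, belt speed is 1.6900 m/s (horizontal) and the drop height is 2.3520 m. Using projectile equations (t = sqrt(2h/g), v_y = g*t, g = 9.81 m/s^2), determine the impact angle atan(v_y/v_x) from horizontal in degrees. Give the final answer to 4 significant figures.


t = sqrt(2*2.3520/9.81) = 0.692467 s
v_y = 9.81 * 0.692467 = 6.7931 m/s
angle = atan(6.7931 / 1.6900) = 76.03 deg


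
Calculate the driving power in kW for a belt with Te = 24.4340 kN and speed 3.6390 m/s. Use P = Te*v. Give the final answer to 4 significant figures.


P = Te * v = 24.4340 * 3.6390
P = 88.92 kW


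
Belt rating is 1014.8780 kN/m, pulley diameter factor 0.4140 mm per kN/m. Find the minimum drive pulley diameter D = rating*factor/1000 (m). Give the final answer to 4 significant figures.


D = 1014.8780 * 0.4140 / 1000
D = 0.4202 m


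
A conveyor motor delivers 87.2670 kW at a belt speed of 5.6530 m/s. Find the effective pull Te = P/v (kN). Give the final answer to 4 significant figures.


Te = P / v = 87.2670 / 5.6530
Te = 15.44 kN


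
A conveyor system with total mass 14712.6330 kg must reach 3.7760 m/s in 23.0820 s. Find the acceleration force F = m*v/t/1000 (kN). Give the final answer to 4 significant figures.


F = 14712.6330 * 3.7760 / 23.0820 / 1000
F = 2.407 kN


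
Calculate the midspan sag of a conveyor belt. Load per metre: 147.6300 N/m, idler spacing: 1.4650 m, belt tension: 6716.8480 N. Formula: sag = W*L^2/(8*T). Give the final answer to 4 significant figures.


sag = 147.6300 * 1.4650^2 / (8 * 6716.8480)
sag = 0.005897 m


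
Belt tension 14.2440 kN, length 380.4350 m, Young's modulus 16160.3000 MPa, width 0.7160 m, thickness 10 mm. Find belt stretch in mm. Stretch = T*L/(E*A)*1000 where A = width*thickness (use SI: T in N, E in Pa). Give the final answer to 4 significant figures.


A = 0.7160 * 0.01 = 0.00716 m^2
Stretch = 14.2440*1000 * 380.4350 / (16160.3000e6 * 0.00716) * 1000
Stretch = 46.83 mm


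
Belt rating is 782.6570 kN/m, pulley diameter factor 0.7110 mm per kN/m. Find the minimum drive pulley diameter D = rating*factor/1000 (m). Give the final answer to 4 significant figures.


D = 782.6570 * 0.7110 / 1000
D = 0.5565 m


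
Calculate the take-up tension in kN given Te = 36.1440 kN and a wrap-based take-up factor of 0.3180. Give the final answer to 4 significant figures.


T_tu = 36.1440 * 0.3180
T_tu = 11.49 kN


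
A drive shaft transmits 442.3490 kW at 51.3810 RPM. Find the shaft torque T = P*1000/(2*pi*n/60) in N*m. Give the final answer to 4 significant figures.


omega = 2*pi*51.3810/60 = 5.38061 rad/s
T = 442.3490*1000 / 5.38061
T = 82210 N*m


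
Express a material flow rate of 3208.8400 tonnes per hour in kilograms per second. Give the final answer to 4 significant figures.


m_dot = 3208.8400 * 1000 / 3600
m_dot = 891.3 kg/s


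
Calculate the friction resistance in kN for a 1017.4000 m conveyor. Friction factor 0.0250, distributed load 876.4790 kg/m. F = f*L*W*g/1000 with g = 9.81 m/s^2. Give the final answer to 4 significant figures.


F = 0.0250 * 1017.4000 * 876.4790 * 9.81 / 1000
F = 218.7 kN


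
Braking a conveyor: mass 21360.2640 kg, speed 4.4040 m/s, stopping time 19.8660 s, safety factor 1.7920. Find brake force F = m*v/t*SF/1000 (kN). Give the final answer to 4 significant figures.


F = 21360.2640 * 4.4040 / 19.8660 * 1.7920 / 1000
F = 8.486 kN


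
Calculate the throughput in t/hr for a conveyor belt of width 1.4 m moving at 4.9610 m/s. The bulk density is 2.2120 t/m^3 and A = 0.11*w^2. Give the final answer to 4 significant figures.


A = 0.11 * 1.4^2 = 0.2156 m^2
C = 0.2156 * 4.9610 * 2.2120 * 3600
C = 8517 t/hr


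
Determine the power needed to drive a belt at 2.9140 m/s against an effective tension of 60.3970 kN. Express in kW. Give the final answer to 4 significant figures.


P = Te * v = 60.3970 * 2.9140
P = 176.0 kW


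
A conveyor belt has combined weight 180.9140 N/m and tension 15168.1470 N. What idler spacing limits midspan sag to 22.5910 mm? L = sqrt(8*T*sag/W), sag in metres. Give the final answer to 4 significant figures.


sag = 22.5910/1000 = 0.022591 m
L = sqrt(8 * 15168.1470 * 0.022591 / 180.9140)
L = 3.893 m


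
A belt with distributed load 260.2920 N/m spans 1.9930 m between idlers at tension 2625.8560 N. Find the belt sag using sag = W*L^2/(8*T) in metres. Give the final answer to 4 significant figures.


sag = 260.2920 * 1.9930^2 / (8 * 2625.8560)
sag = 0.04922 m


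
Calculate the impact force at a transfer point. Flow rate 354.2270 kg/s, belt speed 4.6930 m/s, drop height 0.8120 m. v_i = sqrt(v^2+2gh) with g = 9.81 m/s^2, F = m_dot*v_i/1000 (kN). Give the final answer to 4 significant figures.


v_i = sqrt(4.6930^2 + 2*9.81*0.8120) = 6.16082 m/s
F = 354.2270 * 6.16082 / 1000
F = 2.182 kN


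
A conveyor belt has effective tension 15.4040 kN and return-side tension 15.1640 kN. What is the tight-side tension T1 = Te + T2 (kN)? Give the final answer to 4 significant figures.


T1 = Te + T2 = 15.4040 + 15.1640
T1 = 30.57 kN


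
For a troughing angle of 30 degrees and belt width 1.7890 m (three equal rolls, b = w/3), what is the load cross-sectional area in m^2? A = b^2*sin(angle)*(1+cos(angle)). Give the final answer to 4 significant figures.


b = 1.7890/3 = 0.596333 m
A = 0.596333^2 * sin(30 deg) * (1 + cos(30 deg))
A = 0.3318 m^2


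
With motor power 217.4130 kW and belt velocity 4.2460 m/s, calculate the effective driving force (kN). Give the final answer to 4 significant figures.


Te = P / v = 217.4130 / 4.2460
Te = 51.20 kN


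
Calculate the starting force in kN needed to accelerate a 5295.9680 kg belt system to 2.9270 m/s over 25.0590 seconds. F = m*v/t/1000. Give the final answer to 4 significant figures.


F = 5295.9680 * 2.9270 / 25.0590 / 1000
F = 0.6186 kN


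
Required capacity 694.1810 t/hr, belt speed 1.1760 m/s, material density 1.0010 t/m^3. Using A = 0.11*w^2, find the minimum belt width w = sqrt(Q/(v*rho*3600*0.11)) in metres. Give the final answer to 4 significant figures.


A_req = 694.1810 / (1.1760 * 1.0010 * 3600) = 0.163806 m^2
w = sqrt(0.163806 / 0.11)
w = 1.220 m


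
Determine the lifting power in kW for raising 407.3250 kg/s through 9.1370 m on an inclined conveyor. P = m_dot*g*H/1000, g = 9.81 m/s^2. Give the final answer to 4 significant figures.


P = 407.3250 * 9.81 * 9.1370 / 1000
P = 36.51 kW


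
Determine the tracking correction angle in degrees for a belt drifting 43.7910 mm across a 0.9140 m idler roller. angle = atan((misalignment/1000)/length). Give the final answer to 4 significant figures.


misalign_m = 43.7910 / 1000 = 0.043791 m
angle = atan(0.043791 / 0.9140)
angle = 2.743 deg


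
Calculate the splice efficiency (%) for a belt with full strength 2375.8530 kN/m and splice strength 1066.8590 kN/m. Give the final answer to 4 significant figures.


Eff = 1066.8590 / 2375.8530 * 100
Eff = 44.90 %


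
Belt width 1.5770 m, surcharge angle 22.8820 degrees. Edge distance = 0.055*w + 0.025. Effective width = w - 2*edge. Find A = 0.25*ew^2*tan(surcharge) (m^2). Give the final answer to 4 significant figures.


edge = 0.055*1.5770 + 0.025 = 0.111735 m
ew = 1.5770 - 2*0.111735 = 1.35353 m
A = 0.25 * 1.35353^2 * tan(22.8820 deg)
A = 0.1933 m^2


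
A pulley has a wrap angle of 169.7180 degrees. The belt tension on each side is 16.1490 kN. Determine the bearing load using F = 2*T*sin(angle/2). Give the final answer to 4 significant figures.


F = 2 * 16.1490 * sin(169.7180/2 deg)
F = 32.17 kN


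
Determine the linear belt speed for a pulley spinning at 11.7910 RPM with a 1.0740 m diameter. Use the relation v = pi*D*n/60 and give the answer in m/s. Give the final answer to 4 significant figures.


v = pi * 1.0740 * 11.7910 / 60
v = 0.6631 m/s


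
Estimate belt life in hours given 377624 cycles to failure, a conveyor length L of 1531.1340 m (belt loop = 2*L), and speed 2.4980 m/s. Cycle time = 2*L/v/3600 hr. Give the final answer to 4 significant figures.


cycle_time = 2 * 1531.1340 / 2.4980 / 3600 = 0.340524 hr
life = 377624 * 0.340524 = 128600 hours


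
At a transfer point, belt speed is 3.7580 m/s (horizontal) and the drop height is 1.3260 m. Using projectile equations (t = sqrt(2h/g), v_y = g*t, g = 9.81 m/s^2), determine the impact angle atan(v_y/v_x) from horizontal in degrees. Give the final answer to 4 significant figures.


t = sqrt(2*1.3260/9.81) = 0.519939 s
v_y = 9.81 * 0.519939 = 5.1006 m/s
angle = atan(5.1006 / 3.7580) = 53.62 deg


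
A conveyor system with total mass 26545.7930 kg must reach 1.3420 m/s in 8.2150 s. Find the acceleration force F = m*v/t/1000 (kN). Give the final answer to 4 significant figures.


F = 26545.7930 * 1.3420 / 8.2150 / 1000
F = 4.337 kN


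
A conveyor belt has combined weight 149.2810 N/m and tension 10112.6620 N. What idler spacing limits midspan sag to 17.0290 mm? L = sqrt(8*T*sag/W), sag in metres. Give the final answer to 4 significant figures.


sag = 17.0290/1000 = 0.017029 m
L = sqrt(8 * 10112.6620 * 0.017029 / 149.2810)
L = 3.038 m


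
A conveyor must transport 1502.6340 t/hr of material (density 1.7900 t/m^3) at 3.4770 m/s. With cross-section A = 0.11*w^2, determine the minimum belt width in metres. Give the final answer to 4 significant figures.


A_req = 1502.6340 / (3.4770 * 1.7900 * 3600) = 0.0670645 m^2
w = sqrt(0.0670645 / 0.11)
w = 0.7808 m


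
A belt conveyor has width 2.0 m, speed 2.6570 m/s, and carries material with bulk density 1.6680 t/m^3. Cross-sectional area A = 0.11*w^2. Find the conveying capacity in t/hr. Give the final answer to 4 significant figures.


A = 0.11 * 2.0^2 = 0.44 m^2
C = 0.44 * 2.6570 * 1.6680 * 3600
C = 7020 t/hr


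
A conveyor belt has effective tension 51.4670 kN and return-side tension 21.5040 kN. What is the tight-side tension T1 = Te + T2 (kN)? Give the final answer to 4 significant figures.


T1 = Te + T2 = 51.4670 + 21.5040
T1 = 72.97 kN


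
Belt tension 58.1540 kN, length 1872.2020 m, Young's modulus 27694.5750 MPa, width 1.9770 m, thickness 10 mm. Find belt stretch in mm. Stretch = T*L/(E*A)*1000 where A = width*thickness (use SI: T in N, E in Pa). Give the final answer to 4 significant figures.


A = 1.9770 * 0.01 = 0.01977 m^2
Stretch = 58.1540*1000 * 1872.2020 / (27694.5750e6 * 0.01977) * 1000
Stretch = 198.9 mm


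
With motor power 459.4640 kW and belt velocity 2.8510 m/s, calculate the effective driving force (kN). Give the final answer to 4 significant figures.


Te = P / v = 459.4640 / 2.8510
Te = 161.2 kN


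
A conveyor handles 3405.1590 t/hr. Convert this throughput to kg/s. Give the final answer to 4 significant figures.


m_dot = 3405.1590 * 1000 / 3600
m_dot = 945.9 kg/s


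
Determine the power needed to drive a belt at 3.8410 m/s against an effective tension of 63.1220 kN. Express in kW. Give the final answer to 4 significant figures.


P = Te * v = 63.1220 * 3.8410
P = 242.5 kW


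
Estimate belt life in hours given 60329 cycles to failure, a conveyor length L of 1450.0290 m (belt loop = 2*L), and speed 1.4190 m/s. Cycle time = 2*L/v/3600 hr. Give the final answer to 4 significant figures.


cycle_time = 2 * 1450.0290 / 1.4190 / 3600 = 0.567704 hr
life = 60329 * 0.567704 = 34250 hours


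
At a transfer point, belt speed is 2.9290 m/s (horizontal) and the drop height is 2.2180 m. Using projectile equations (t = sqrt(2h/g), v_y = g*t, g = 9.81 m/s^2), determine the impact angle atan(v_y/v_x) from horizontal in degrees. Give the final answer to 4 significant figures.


t = sqrt(2*2.2180/9.81) = 0.672452 s
v_y = 9.81 * 0.672452 = 6.59675 m/s
angle = atan(6.59675 / 2.9290) = 66.06 deg


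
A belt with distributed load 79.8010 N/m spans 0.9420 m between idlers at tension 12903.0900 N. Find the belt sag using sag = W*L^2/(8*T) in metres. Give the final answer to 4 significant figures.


sag = 79.8010 * 0.9420^2 / (8 * 12903.0900)
sag = 0.0006860 m


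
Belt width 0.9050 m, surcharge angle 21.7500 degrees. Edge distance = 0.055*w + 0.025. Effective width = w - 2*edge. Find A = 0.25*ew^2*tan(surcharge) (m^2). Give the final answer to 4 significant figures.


edge = 0.055*0.9050 + 0.025 = 0.074775 m
ew = 0.9050 - 2*0.074775 = 0.75545 m
A = 0.25 * 0.75545^2 * tan(21.7500 deg)
A = 0.05692 m^2


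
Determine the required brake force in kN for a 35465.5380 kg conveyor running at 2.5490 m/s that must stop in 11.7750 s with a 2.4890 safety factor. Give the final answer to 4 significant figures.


F = 35465.5380 * 2.5490 / 11.7750 * 2.4890 / 1000
F = 19.11 kN


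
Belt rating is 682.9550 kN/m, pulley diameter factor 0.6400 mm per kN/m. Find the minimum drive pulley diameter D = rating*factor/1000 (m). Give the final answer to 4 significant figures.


D = 682.9550 * 0.6400 / 1000
D = 0.4371 m


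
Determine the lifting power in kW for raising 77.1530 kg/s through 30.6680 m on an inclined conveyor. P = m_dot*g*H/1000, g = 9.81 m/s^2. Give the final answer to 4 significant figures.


P = 77.1530 * 9.81 * 30.6680 / 1000
P = 23.21 kW


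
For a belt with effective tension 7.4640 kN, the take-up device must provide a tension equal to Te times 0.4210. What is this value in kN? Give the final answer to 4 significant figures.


T_tu = 7.4640 * 0.4210
T_tu = 3.142 kN


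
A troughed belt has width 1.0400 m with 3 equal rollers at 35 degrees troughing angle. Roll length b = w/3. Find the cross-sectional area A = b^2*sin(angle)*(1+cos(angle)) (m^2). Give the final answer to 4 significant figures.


b = 1.0400/3 = 0.346667 m
A = 0.346667^2 * sin(35 deg) * (1 + cos(35 deg))
A = 0.1254 m^2


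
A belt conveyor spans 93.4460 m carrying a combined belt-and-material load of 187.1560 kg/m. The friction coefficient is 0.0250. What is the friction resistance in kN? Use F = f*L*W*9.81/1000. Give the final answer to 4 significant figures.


F = 0.0250 * 93.4460 * 187.1560 * 9.81 / 1000
F = 4.289 kN


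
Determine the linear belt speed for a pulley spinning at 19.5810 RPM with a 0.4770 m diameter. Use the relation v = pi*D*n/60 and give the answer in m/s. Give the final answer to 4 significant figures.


v = pi * 0.4770 * 19.5810 / 60
v = 0.4890 m/s


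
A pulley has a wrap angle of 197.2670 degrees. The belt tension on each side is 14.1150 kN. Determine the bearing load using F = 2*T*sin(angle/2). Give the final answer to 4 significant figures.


F = 2 * 14.1150 * sin(197.2670/2 deg)
F = 27.91 kN


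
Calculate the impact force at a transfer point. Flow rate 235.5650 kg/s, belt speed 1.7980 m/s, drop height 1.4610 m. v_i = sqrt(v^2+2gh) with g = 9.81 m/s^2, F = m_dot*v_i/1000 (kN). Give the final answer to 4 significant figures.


v_i = sqrt(1.7980^2 + 2*9.81*1.4610) = 5.6478 m/s
F = 235.5650 * 5.6478 / 1000
F = 1.330 kN


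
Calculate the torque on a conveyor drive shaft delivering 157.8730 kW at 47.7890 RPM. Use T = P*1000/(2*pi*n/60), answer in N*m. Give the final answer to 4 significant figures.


omega = 2*pi*47.7890/60 = 5.00445 rad/s
T = 157.8730*1000 / 5.00445
T = 31550 N*m


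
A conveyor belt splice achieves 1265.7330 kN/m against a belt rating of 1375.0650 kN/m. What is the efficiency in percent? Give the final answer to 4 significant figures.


Eff = 1265.7330 / 1375.0650 * 100
Eff = 92.05 %


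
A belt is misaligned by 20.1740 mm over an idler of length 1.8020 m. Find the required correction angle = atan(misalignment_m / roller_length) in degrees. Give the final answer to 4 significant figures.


misalign_m = 20.1740 / 1000 = 0.020174 m
angle = atan(0.020174 / 1.8020)
angle = 0.6414 deg


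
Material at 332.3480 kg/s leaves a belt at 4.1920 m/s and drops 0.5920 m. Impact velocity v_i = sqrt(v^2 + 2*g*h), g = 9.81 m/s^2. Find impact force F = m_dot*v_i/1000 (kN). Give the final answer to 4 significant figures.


v_i = sqrt(4.1920^2 + 2*9.81*0.5920) = 5.40258 m/s
F = 332.3480 * 5.40258 / 1000
F = 1.796 kN


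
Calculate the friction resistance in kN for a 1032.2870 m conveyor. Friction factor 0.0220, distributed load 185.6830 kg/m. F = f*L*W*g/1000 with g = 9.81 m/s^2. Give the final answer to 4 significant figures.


F = 0.0220 * 1032.2870 * 185.6830 * 9.81 / 1000
F = 41.37 kN


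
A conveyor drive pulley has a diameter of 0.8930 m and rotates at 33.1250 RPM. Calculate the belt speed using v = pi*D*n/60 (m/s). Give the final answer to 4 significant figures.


v = pi * 0.8930 * 33.1250 / 60
v = 1.549 m/s


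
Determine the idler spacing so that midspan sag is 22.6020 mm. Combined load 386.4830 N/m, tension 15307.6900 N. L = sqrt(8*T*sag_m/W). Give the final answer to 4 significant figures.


sag = 22.6020/1000 = 0.022602 m
L = sqrt(8 * 15307.6900 * 0.022602 / 386.4830)
L = 2.676 m


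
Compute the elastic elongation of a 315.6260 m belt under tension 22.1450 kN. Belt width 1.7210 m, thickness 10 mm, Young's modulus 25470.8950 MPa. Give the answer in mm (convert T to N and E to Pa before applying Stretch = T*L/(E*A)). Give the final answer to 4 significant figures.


A = 1.7210 * 0.01 = 0.01721 m^2
Stretch = 22.1450*1000 * 315.6260 / (25470.8950e6 * 0.01721) * 1000
Stretch = 15.94 mm


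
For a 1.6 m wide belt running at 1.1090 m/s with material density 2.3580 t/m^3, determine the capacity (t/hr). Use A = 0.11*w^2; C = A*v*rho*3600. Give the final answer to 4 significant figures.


A = 0.11 * 1.6^2 = 0.2816 m^2
C = 0.2816 * 1.1090 * 2.3580 * 3600
C = 2651 t/hr


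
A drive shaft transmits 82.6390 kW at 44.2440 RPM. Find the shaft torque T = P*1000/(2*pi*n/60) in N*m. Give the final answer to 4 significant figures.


omega = 2*pi*44.2440/60 = 4.63322 rad/s
T = 82.6390*1000 / 4.63322
T = 17840 N*m


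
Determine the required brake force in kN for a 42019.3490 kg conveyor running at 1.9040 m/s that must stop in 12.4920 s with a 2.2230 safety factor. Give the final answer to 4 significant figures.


F = 42019.3490 * 1.9040 / 12.4920 * 2.2230 / 1000
F = 14.24 kN


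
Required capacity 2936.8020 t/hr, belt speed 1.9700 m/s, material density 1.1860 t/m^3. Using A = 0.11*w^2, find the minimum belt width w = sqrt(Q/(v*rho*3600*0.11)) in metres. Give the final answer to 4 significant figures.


A_req = 2936.8020 / (1.9700 * 1.1860 * 3600) = 0.349157 m^2
w = sqrt(0.349157 / 0.11)
w = 1.782 m


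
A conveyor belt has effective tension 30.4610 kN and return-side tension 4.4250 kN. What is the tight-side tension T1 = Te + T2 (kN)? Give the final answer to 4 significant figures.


T1 = Te + T2 = 30.4610 + 4.4250
T1 = 34.89 kN


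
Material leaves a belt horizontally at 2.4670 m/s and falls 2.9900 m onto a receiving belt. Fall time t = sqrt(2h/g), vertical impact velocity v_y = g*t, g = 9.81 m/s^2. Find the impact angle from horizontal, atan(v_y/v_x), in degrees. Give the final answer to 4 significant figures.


t = sqrt(2*2.9900/9.81) = 0.780757 s
v_y = 9.81 * 0.780757 = 7.65923 m/s
angle = atan(7.65923 / 2.4670) = 72.15 deg


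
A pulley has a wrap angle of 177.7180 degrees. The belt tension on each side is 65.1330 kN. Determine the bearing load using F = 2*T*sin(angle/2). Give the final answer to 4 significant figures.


F = 2 * 65.1330 * sin(177.7180/2 deg)
F = 130.2 kN


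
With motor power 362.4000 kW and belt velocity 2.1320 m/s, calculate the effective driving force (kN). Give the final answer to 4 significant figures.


Te = P / v = 362.4000 / 2.1320
Te = 170.0 kN


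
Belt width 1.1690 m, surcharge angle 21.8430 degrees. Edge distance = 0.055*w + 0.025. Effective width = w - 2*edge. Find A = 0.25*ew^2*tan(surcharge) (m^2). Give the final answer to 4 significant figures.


edge = 0.055*1.1690 + 0.025 = 0.089295 m
ew = 1.1690 - 2*0.089295 = 0.99041 m
A = 0.25 * 0.99041^2 * tan(21.8430 deg)
A = 0.09830 m^2


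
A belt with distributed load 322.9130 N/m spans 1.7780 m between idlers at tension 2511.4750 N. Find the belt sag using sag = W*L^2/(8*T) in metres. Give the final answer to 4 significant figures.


sag = 322.9130 * 1.7780^2 / (8 * 2511.4750)
sag = 0.05081 m


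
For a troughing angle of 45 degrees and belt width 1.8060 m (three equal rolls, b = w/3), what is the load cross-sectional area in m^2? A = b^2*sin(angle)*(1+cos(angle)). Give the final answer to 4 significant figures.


b = 1.8060/3 = 0.602 m
A = 0.602^2 * sin(45 deg) * (1 + cos(45 deg))
A = 0.4375 m^2


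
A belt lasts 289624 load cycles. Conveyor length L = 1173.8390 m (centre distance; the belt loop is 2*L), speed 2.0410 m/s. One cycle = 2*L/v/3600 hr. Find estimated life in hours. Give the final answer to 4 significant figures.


cycle_time = 2 * 1173.8390 / 2.0410 / 3600 = 0.319516 hr
life = 289624 * 0.319516 = 92540 hours


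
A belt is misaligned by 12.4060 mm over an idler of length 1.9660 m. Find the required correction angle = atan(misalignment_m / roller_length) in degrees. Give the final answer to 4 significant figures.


misalign_m = 12.4060 / 1000 = 0.012406 m
angle = atan(0.012406 / 1.9660)
angle = 0.3615 deg


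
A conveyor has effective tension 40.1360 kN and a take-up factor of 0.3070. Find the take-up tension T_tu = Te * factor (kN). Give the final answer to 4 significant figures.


T_tu = 40.1360 * 0.3070
T_tu = 12.32 kN


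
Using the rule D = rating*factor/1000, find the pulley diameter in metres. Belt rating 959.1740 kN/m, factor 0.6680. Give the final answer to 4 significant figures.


D = 959.1740 * 0.6680 / 1000
D = 0.6407 m


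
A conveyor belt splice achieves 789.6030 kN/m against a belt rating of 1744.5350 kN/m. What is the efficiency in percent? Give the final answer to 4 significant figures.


Eff = 789.6030 / 1744.5350 * 100
Eff = 45.26 %


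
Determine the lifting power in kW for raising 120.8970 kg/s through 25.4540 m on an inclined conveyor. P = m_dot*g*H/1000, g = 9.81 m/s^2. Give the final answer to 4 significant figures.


P = 120.8970 * 9.81 * 25.4540 / 1000
P = 30.19 kW


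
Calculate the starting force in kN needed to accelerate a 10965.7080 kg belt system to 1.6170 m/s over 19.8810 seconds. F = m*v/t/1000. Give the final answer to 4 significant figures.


F = 10965.7080 * 1.6170 / 19.8810 / 1000
F = 0.8919 kN


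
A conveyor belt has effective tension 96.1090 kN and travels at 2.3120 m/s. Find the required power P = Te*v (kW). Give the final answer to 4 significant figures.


P = Te * v = 96.1090 * 2.3120
P = 222.2 kW


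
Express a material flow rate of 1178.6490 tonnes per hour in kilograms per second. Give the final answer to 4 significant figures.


m_dot = 1178.6490 * 1000 / 3600
m_dot = 327.4 kg/s
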